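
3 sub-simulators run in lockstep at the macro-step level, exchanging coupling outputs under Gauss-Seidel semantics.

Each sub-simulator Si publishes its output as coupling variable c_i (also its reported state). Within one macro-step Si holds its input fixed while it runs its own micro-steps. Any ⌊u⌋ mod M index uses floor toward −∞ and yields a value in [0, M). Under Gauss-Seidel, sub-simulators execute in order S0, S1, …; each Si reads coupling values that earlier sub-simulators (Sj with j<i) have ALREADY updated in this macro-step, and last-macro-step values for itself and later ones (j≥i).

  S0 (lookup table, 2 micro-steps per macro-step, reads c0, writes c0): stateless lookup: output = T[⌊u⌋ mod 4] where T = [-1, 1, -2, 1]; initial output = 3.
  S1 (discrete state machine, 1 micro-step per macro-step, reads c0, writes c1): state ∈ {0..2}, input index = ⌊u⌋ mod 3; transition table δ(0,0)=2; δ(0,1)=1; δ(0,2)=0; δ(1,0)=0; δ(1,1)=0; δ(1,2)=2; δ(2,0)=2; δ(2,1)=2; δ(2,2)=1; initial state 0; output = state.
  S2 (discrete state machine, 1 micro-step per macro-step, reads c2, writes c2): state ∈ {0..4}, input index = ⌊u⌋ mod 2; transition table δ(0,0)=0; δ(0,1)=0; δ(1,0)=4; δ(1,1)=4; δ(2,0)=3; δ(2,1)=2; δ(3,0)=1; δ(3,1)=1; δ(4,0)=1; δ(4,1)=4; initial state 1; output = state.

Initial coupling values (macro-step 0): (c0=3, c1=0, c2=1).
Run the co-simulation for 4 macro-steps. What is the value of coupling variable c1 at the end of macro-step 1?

macro 1: S0 reads c0=3 → after 2×micro: 1; S1 reads c0=1 → after 1×micro: 1; S2 reads c2=1 → after 1×micro: 4 ⇒ (c0=1, c1=1, c2=4)
macro 2: S0 reads c0=1 → after 2×micro: 1; S1 reads c0=1 → after 1×micro: 0; S2 reads c2=4 → after 1×micro: 1 ⇒ (c0=1, c1=0, c2=1)
macro 3: S0 reads c0=1 → after 2×micro: 1; S1 reads c0=1 → after 1×micro: 1; S2 reads c2=1 → after 1×micro: 4 ⇒ (c0=1, c1=1, c2=4)
macro 4: S0 reads c0=1 → after 2×micro: 1; S1 reads c0=1 → after 1×micro: 0; S2 reads c2=4 → after 1×micro: 1 ⇒ (c0=1, c1=0, c2=1)

c1 at macro-step 1 = 1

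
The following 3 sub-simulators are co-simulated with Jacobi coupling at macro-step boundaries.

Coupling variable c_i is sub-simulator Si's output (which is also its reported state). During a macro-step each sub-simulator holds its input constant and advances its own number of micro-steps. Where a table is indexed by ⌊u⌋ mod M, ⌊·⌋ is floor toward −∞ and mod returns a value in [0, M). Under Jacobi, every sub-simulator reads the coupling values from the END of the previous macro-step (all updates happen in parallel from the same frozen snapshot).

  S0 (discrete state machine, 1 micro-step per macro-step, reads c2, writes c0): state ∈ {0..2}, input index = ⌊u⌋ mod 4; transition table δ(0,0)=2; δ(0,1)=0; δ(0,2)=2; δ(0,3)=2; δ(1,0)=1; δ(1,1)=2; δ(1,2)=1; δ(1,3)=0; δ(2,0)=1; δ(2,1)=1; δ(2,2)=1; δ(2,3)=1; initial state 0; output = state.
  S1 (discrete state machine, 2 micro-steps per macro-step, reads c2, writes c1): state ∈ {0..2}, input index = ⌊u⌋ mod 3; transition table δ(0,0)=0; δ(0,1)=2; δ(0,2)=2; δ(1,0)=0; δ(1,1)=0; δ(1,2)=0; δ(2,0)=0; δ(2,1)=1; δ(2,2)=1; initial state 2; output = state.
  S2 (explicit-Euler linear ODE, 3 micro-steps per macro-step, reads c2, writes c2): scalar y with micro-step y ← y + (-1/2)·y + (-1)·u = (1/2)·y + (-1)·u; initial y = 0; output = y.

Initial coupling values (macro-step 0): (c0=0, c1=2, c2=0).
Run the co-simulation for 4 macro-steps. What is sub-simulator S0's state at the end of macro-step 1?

macro 1: S0 reads c2=0 → after 1×micro: 2; S1 reads c2=0 → after 2×micro: 0; S2 reads c2=0 → after 3×micro: 0 ⇒ (c0=2, c1=0, c2=0)
macro 2: S0 reads c2=0 → after 1×micro: 1; S1 reads c2=0 → after 2×micro: 0; S2 reads c2=0 → after 3×micro: 0 ⇒ (c0=1, c1=0, c2=0)
macro 3: S0 reads c2=0 → after 1×micro: 1; S1 reads c2=0 → after 2×micro: 0; S2 reads c2=0 → after 3×micro: 0 ⇒ (c0=1, c1=0, c2=0)
macro 4: S0 reads c2=0 → after 1×micro: 1; S1 reads c2=0 → after 2×micro: 0; S2 reads c2=0 → after 3×micro: 0 ⇒ (c0=1, c1=0, c2=0)

S0 state at macro-step 1 = 2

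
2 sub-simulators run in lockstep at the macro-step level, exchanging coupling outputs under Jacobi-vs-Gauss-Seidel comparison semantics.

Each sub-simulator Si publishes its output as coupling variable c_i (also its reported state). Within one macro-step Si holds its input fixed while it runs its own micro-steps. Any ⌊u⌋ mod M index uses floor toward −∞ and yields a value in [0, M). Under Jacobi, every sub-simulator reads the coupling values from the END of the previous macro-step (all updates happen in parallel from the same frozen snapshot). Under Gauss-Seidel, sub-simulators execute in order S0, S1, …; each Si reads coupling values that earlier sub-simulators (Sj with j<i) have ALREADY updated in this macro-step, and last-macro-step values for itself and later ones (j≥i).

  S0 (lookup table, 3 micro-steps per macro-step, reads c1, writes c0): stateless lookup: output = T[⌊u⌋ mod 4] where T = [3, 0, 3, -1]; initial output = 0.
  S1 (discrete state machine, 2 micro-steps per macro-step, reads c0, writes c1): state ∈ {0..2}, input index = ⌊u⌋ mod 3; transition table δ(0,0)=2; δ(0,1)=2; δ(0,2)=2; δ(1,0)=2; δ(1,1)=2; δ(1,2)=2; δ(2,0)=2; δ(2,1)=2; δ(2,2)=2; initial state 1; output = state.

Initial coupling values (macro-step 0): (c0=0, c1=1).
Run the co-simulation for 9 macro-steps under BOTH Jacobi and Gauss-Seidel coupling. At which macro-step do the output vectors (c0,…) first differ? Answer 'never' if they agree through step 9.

first divergence at macro-step: never

[Jacobi] macro 1: S0 reads c1=1 → after 3×micro: 0; S1 reads c0=0 → after 2×micro: 2 ⇒ (c0=0, c1=2)
[Jacobi] macro 2: S0 reads c1=2 → after 3×micro: 3; S1 reads c0=0 → after 2×micro: 2 ⇒ (c0=3, c1=2)
[Jacobi] macro 3: S0 reads c1=2 → after 3×micro: 3; S1 reads c0=3 → after 2×micro: 2 ⇒ (c0=3, c1=2)
[Jacobi] macro 4: S0 reads c1=2 → after 3×micro: 3; S1 reads c0=3 → after 2×micro: 2 ⇒ (c0=3, c1=2)
[Jacobi] macro 5: S0 reads c1=2 → after 3×micro: 3; S1 reads c0=3 → after 2×micro: 2 ⇒ (c0=3, c1=2)
[Jacobi] macro 6: S0 reads c1=2 → after 3×micro: 3; S1 reads c0=3 → after 2×micro: 2 ⇒ (c0=3, c1=2)
[Jacobi] macro 7: S0 reads c1=2 → after 3×micro: 3; S1 reads c0=3 → after 2×micro: 2 ⇒ (c0=3, c1=2)
[Jacobi] macro 8: S0 reads c1=2 → after 3×micro: 3; S1 reads c0=3 → after 2×micro: 2 ⇒ (c0=3, c1=2)
[Jacobi] macro 9: S0 reads c1=2 → after 3×micro: 3; S1 reads c0=3 → after 2×micro: 2 ⇒ (c0=3, c1=2)
[Gauss-Seidel] macro 1: S0 reads c1=1 → after 3×micro: 0; S1 reads c0=0 → after 2×micro: 2 ⇒ (c0=0, c1=2)
[Gauss-Seidel] macro 2: S0 reads c1=2 → after 3×micro: 3; S1 reads c0=3 → after 2×micro: 2 ⇒ (c0=3, c1=2)
[Gauss-Seidel] macro 3: S0 reads c1=2 → after 3×micro: 3; S1 reads c0=3 → after 2×micro: 2 ⇒ (c0=3, c1=2)
[Gauss-Seidel] macro 4: S0 reads c1=2 → after 3×micro: 3; S1 reads c0=3 → after 2×micro: 2 ⇒ (c0=3, c1=2)
[Gauss-Seidel] macro 5: S0 reads c1=2 → after 3×micro: 3; S1 reads c0=3 → after 2×micro: 2 ⇒ (c0=3, c1=2)
[Gauss-Seidel] macro 6: S0 reads c1=2 → after 3×micro: 3; S1 reads c0=3 → after 2×micro: 2 ⇒ (c0=3, c1=2)
[Gauss-Seidel] macro 7: S0 reads c1=2 → after 3×micro: 3; S1 reads c0=3 → after 2×micro: 2 ⇒ (c0=3, c1=2)
[Gauss-Seidel] macro 8: S0 reads c1=2 → after 3×micro: 3; S1 reads c0=3 → after 2×micro: 2 ⇒ (c0=3, c1=2)
[Gauss-Seidel] macro 9: S0 reads c1=2 → after 3×micro: 3; S1 reads c0=3 → after 2×micro: 2 ⇒ (c0=3, c1=2)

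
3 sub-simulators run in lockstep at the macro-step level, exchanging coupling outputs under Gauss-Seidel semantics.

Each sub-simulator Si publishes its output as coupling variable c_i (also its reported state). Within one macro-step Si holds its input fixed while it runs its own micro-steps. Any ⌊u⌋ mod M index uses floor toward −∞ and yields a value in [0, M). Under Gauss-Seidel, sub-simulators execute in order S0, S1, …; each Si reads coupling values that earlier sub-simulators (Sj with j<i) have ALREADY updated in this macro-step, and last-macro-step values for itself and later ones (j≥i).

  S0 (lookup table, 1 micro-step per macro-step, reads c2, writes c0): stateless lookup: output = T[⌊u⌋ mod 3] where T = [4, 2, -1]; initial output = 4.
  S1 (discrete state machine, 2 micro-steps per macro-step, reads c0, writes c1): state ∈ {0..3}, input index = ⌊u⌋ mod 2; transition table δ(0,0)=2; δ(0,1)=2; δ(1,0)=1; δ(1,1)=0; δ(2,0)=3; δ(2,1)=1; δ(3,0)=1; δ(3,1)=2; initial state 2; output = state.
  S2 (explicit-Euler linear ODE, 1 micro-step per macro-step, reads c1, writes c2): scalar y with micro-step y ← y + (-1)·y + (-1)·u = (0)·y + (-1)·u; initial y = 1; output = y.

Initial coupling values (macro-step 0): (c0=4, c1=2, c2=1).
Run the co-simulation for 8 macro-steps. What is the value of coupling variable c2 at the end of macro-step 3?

c2 at macro-step 3 = -1

macro 1: S0 reads c2=1 → after 1×micro: 2; S1 reads c0=2 → after 2×micro: 1; S2 reads c1=1 → after 1×micro: -1 ⇒ (c0=2, c1=1, c2=-1)
macro 2: S0 reads c2=-1 → after 1×micro: -1; S1 reads c0=-1 → after 2×micro: 2; S2 reads c1=2 → after 1×micro: -2 ⇒ (c0=-1, c1=2, c2=-2)
macro 3: S0 reads c2=-2 → after 1×micro: 2; S1 reads c0=2 → after 2×micro: 1; S2 reads c1=1 → after 1×micro: -1 ⇒ (c0=2, c1=1, c2=-1)
macro 4: S0 reads c2=-1 → after 1×micro: -1; S1 reads c0=-1 → after 2×micro: 2; S2 reads c1=2 → after 1×micro: -2 ⇒ (c0=-1, c1=2, c2=-2)
macro 5: S0 reads c2=-2 → after 1×micro: 2; S1 reads c0=2 → after 2×micro: 1; S2 reads c1=1 → after 1×micro: -1 ⇒ (c0=2, c1=1, c2=-1)
macro 6: S0 reads c2=-1 → after 1×micro: -1; S1 reads c0=-1 → after 2×micro: 2; S2 reads c1=2 → after 1×micro: -2 ⇒ (c0=-1, c1=2, c2=-2)
macro 7: S0 reads c2=-2 → after 1×micro: 2; S1 reads c0=2 → after 2×micro: 1; S2 reads c1=1 → after 1×micro: -1 ⇒ (c0=2, c1=1, c2=-1)
macro 8: S0 reads c2=-1 → after 1×micro: -1; S1 reads c0=-1 → after 2×micro: 2; S2 reads c1=2 → after 1×micro: -2 ⇒ (c0=-1, c1=2, c2=-2)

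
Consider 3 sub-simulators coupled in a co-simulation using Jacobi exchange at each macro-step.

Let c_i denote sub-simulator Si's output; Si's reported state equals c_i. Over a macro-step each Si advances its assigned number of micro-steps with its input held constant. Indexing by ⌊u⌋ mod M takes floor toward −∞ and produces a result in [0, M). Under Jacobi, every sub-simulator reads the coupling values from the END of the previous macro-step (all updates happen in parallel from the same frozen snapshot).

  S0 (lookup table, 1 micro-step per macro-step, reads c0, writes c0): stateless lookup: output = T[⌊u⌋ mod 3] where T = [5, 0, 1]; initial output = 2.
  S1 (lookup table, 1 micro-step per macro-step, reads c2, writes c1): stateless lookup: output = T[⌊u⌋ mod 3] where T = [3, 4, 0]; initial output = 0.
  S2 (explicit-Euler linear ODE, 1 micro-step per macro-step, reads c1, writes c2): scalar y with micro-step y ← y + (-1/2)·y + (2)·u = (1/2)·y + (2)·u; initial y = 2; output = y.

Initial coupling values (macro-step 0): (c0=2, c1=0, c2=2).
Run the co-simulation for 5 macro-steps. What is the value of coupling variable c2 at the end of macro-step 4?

c2 at macro-step 4 = 81/8

macro 1: S0 reads c0=2 → after 1×micro: 1; S1 reads c2=2 → after 1×micro: 0; S2 reads c1=0 → after 1×micro: 1 ⇒ (c0=1, c1=0, c2=1)
macro 2: S0 reads c0=1 → after 1×micro: 0; S1 reads c2=1 → after 1×micro: 4; S2 reads c1=0 → after 1×micro: 1/2 ⇒ (c0=0, c1=4, c2=1/2)
macro 3: S0 reads c0=0 → after 1×micro: 5; S1 reads c2=1/2 → after 1×micro: 3; S2 reads c1=4 → after 1×micro: 33/4 ⇒ (c0=5, c1=3, c2=33/4)
macro 4: S0 reads c0=5 → after 1×micro: 1; S1 reads c2=33/4 → after 1×micro: 0; S2 reads c1=3 → after 1×micro: 81/8 ⇒ (c0=1, c1=0, c2=81/8)
macro 5: S0 reads c0=1 → after 1×micro: 0; S1 reads c2=81/8 → after 1×micro: 4; S2 reads c1=0 → after 1×micro: 81/16 ⇒ (c0=0, c1=4, c2=81/16)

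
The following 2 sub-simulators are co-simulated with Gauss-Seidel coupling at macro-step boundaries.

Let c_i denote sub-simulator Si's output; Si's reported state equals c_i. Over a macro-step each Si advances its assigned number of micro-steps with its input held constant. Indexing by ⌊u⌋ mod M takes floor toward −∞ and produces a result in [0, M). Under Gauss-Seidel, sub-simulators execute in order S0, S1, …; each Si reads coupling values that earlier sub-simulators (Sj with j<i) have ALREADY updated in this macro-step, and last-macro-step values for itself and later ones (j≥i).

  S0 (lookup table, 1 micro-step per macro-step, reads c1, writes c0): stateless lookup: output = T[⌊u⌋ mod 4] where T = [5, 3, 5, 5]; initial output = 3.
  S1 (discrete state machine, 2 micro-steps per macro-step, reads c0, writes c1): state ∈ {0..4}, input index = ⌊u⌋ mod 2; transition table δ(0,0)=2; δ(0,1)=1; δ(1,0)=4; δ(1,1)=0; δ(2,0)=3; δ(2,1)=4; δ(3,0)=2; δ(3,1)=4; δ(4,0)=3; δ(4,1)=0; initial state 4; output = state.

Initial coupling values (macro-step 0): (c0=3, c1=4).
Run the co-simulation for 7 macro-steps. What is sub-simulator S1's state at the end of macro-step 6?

macro 1: S0 reads c1=4 → after 1×micro: 5; S1 reads c0=5 → after 2×micro: 1 ⇒ (c0=5, c1=1)
macro 2: S0 reads c1=1 → after 1×micro: 3; S1 reads c0=3 → after 2×micro: 1 ⇒ (c0=3, c1=1)
macro 3: S0 reads c1=1 → after 1×micro: 3; S1 reads c0=3 → after 2×micro: 1 ⇒ (c0=3, c1=1)
macro 4: S0 reads c1=1 → after 1×micro: 3; S1 reads c0=3 → after 2×micro: 1 ⇒ (c0=3, c1=1)
macro 5: S0 reads c1=1 → after 1×micro: 3; S1 reads c0=3 → after 2×micro: 1 ⇒ (c0=3, c1=1)
macro 6: S0 reads c1=1 → after 1×micro: 3; S1 reads c0=3 → after 2×micro: 1 ⇒ (c0=3, c1=1)
macro 7: S0 reads c1=1 → after 1×micro: 3; S1 reads c0=3 → after 2×micro: 1 ⇒ (c0=3, c1=1)

S1 state at macro-step 6 = 1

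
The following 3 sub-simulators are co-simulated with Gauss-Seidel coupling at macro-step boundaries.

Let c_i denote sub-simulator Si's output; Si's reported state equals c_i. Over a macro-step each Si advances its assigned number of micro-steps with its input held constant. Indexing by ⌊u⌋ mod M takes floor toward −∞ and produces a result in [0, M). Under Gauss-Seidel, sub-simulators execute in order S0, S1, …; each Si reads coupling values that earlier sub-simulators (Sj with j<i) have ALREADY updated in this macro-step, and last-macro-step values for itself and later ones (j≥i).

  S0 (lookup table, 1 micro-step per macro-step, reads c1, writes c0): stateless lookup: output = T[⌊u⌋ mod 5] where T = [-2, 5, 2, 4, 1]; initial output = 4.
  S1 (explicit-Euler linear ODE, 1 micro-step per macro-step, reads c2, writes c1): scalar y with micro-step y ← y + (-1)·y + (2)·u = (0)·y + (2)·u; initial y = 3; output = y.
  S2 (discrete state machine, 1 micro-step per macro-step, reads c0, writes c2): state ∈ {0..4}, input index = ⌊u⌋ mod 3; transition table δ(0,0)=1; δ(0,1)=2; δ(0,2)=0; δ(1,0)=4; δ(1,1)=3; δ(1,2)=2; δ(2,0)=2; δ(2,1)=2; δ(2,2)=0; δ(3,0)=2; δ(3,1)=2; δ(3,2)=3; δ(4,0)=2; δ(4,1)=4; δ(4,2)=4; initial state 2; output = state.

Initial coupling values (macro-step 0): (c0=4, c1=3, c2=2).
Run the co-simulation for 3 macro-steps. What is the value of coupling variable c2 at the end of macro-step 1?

c2 at macro-step 1 = 2

macro 1: S0 reads c1=3 → after 1×micro: 4; S1 reads c2=2 → after 1×micro: 4; S2 reads c0=4 → after 1×micro: 2 ⇒ (c0=4, c1=4, c2=2)
macro 2: S0 reads c1=4 → after 1×micro: 1; S1 reads c2=2 → after 1×micro: 4; S2 reads c0=1 → after 1×micro: 2 ⇒ (c0=1, c1=4, c2=2)
macro 3: S0 reads c1=4 → after 1×micro: 1; S1 reads c2=2 → after 1×micro: 4; S2 reads c0=1 → after 1×micro: 2 ⇒ (c0=1, c1=4, c2=2)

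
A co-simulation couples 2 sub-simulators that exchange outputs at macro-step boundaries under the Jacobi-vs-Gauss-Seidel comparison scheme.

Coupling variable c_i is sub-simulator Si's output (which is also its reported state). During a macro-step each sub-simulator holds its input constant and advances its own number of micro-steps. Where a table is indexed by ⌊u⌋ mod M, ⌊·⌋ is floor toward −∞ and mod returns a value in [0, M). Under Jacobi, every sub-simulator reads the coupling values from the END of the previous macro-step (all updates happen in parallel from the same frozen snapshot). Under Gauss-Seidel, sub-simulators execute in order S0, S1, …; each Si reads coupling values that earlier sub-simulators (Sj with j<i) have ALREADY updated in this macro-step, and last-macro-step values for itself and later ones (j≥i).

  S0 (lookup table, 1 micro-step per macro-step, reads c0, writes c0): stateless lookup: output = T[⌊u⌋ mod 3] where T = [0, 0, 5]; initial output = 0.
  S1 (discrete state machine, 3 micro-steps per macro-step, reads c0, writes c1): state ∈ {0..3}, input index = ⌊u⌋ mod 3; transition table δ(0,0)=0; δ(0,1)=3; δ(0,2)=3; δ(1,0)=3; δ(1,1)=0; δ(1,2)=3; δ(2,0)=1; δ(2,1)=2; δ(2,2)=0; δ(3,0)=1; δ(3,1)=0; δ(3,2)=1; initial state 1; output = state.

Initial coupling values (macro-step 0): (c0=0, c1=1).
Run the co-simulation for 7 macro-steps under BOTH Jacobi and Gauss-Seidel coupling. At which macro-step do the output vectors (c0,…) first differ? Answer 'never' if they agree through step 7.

[Jacobi] macro 1: S0 reads c0=0 → after 1×micro: 0; S1 reads c0=0 → after 3×micro: 3 ⇒ (c0=0, c1=3)
[Jacobi] macro 2: S0 reads c0=0 → after 1×micro: 0; S1 reads c0=0 → after 3×micro: 1 ⇒ (c0=0, c1=1)
[Jacobi] macro 3: S0 reads c0=0 → after 1×micro: 0; S1 reads c0=0 → after 3×micro: 3 ⇒ (c0=0, c1=3)
[Jacobi] macro 4: S0 reads c0=0 → after 1×micro: 0; S1 reads c0=0 → after 3×micro: 1 ⇒ (c0=0, c1=1)
[Jacobi] macro 5: S0 reads c0=0 → after 1×micro: 0; S1 reads c0=0 → after 3×micro: 3 ⇒ (c0=0, c1=3)
[Jacobi] macro 6: S0 reads c0=0 → after 1×micro: 0; S1 reads c0=0 → after 3×micro: 1 ⇒ (c0=0, c1=1)
[Jacobi] macro 7: S0 reads c0=0 → after 1×micro: 0; S1 reads c0=0 → after 3×micro: 3 ⇒ (c0=0, c1=3)
[Gauss-Seidel] macro 1: S0 reads c0=0 → after 1×micro: 0; S1 reads c0=0 → after 3×micro: 3 ⇒ (c0=0, c1=3)
[Gauss-Seidel] macro 2: S0 reads c0=0 → after 1×micro: 0; S1 reads c0=0 → after 3×micro: 1 ⇒ (c0=0, c1=1)
[Gauss-Seidel] macro 3: S0 reads c0=0 → after 1×micro: 0; S1 reads c0=0 → after 3×micro: 3 ⇒ (c0=0, c1=3)
[Gauss-Seidel] macro 4: S0 reads c0=0 → after 1×micro: 0; S1 reads c0=0 → after 3×micro: 1 ⇒ (c0=0, c1=1)
[Gauss-Seidel] macro 5: S0 reads c0=0 → after 1×micro: 0; S1 reads c0=0 → after 3×micro: 3 ⇒ (c0=0, c1=3)
[Gauss-Seidel] macro 6: S0 reads c0=0 → after 1×micro: 0; S1 reads c0=0 → after 3×micro: 1 ⇒ (c0=0, c1=1)
[Gauss-Seidel] macro 7: S0 reads c0=0 → after 1×micro: 0; S1 reads c0=0 → after 3×micro: 3 ⇒ (c0=0, c1=3)

first divergence at macro-step: never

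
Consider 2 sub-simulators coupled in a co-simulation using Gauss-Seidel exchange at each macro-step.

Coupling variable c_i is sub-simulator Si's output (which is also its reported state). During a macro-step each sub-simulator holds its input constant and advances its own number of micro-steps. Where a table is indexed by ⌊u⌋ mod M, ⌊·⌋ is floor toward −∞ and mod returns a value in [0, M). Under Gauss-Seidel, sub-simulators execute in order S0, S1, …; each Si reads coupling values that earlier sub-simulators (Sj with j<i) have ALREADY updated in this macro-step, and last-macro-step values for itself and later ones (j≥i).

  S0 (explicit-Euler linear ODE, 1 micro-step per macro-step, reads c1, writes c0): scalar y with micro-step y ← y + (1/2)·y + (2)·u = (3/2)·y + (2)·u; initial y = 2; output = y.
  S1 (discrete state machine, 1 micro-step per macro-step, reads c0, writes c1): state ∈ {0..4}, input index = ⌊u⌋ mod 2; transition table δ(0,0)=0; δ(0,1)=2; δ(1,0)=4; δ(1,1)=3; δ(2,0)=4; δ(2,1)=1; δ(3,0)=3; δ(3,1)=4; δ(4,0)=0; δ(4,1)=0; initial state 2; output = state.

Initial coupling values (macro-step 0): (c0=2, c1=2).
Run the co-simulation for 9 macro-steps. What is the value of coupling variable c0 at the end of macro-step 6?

c0 at macro-step 6 = 2889/32

macro 1: S0 reads c1=2 → after 1×micro: 7; S1 reads c0=7 → after 1×micro: 1 ⇒ (c0=7, c1=1)
macro 2: S0 reads c1=1 → after 1×micro: 25/2; S1 reads c0=25/2 → after 1×micro: 4 ⇒ (c0=25/2, c1=4)
macro 3: S0 reads c1=4 → after 1×micro: 107/4; S1 reads c0=107/4 → after 1×micro: 0 ⇒ (c0=107/4, c1=0)
macro 4: S0 reads c1=0 → after 1×micro: 321/8; S1 reads c0=321/8 → after 1×micro: 0 ⇒ (c0=321/8, c1=0)
macro 5: S0 reads c1=0 → after 1×micro: 963/16; S1 reads c0=963/16 → after 1×micro: 0 ⇒ (c0=963/16, c1=0)
macro 6: S0 reads c1=0 → after 1×micro: 2889/32; S1 reads c0=2889/32 → after 1×micro: 0 ⇒ (c0=2889/32, c1=0)
macro 7: S0 reads c1=0 → after 1×micro: 8667/64; S1 reads c0=8667/64 → after 1×micro: 2 ⇒ (c0=8667/64, c1=2)
macro 8: S0 reads c1=2 → after 1×micro: 26513/128; S1 reads c0=26513/128 → after 1×micro: 1 ⇒ (c0=26513/128, c1=1)
macro 9: S0 reads c1=1 → after 1×micro: 80051/256; S1 reads c0=80051/256 → after 1×micro: 4 ⇒ (c0=80051/256, c1=4)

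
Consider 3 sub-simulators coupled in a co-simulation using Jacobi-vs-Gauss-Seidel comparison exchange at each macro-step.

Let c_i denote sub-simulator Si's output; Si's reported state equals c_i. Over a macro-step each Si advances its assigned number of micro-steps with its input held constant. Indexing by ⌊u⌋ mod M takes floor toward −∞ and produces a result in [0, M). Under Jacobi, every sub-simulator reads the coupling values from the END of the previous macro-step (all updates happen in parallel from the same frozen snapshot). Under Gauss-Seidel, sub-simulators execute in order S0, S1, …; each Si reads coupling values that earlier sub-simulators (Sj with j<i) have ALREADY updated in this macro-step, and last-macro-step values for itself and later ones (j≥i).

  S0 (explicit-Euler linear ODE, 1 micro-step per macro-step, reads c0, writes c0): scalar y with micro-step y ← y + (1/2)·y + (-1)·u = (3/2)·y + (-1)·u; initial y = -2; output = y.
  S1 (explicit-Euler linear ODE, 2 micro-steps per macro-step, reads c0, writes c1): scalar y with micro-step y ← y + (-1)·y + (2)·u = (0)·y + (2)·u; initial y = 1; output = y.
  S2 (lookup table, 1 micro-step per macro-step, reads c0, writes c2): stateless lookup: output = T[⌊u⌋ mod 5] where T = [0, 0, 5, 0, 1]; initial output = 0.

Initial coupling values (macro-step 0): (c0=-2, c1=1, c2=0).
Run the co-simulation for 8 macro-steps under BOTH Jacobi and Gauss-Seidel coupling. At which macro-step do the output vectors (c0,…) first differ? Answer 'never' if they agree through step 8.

[Jacobi] macro 1: S0 reads c0=-2 → after 1×micro: -1; S1 reads c0=-2 → after 2×micro: -4; S2 reads c0=-2 → after 1×micro: 0 ⇒ (c0=-1, c1=-4, c2=0)
[Jacobi] macro 2: S0 reads c0=-1 → after 1×micro: -1/2; S1 reads c0=-1 → after 2×micro: -2; S2 reads c0=-1 → after 1×micro: 1 ⇒ (c0=-1/2, c1=-2, c2=1)
[Jacobi] macro 3: S0 reads c0=-1/2 → after 1×micro: -1/4; S1 reads c0=-1/2 → after 2×micro: -1; S2 reads c0=-1/2 → after 1×micro: 1 ⇒ (c0=-1/4, c1=-1, c2=1)
[Jacobi] macro 4: S0 reads c0=-1/4 → after 1×micro: -1/8; S1 reads c0=-1/4 → after 2×micro: -1/2; S2 reads c0=-1/4 → after 1×micro: 1 ⇒ (c0=-1/8, c1=-1/2, c2=1)
[Jacobi] macro 5: S0 reads c0=-1/8 → after 1×micro: -1/16; S1 reads c0=-1/8 → after 2×micro: -1/4; S2 reads c0=-1/8 → after 1×micro: 1 ⇒ (c0=-1/16, c1=-1/4, c2=1)
[Jacobi] macro 6: S0 reads c0=-1/16 → after 1×micro: -1/32; S1 reads c0=-1/16 → after 2×micro: -1/8; S2 reads c0=-1/16 → after 1×micro: 1 ⇒ (c0=-1/32, c1=-1/8, c2=1)
[Jacobi] macro 7: S0 reads c0=-1/32 → after 1×micro: -1/64; S1 reads c0=-1/32 → after 2×micro: -1/16; S2 reads c0=-1/32 → after 1×micro: 1 ⇒ (c0=-1/64, c1=-1/16, c2=1)
[Jacobi] macro 8: S0 reads c0=-1/64 → after 1×micro: -1/128; S1 reads c0=-1/64 → after 2×micro: -1/32; S2 reads c0=-1/64 → after 1×micro: 1 ⇒ (c0=-1/128, c1=-1/32, c2=1)
[Gauss-Seidel] macro 1: S0 reads c0=-2 → after 1×micro: -1; S1 reads c0=-1 → after 2×micro: -2; S2 reads c0=-1 → after 1×micro: 1 ⇒ (c0=-1, c1=-2, c2=1)
[Gauss-Seidel] macro 2: S0 reads c0=-1 → after 1×micro: -1/2; S1 reads c0=-1/2 → after 2×micro: -1; S2 reads c0=-1/2 → after 1×micro: 1 ⇒ (c0=-1/2, c1=-1, c2=1)
[Gauss-Seidel] macro 3: S0 reads c0=-1/2 → after 1×micro: -1/4; S1 reads c0=-1/4 → after 2×micro: -1/2; S2 reads c0=-1/4 → after 1×micro: 1 ⇒ (c0=-1/4, c1=-1/2, c2=1)
[Gauss-Seidel] macro 4: S0 reads c0=-1/4 → after 1×micro: -1/8; S1 reads c0=-1/8 → after 2×micro: -1/4; S2 reads c0=-1/8 → after 1×micro: 1 ⇒ (c0=-1/8, c1=-1/4, c2=1)
[Gauss-Seidel] macro 5: S0 reads c0=-1/8 → after 1×micro: -1/16; S1 reads c0=-1/16 → after 2×micro: -1/8; S2 reads c0=-1/16 → after 1×micro: 1 ⇒ (c0=-1/16, c1=-1/8, c2=1)
[Gauss-Seidel] macro 6: S0 reads c0=-1/16 → after 1×micro: -1/32; S1 reads c0=-1/32 → after 2×micro: -1/16; S2 reads c0=-1/32 → after 1×micro: 1 ⇒ (c0=-1/32, c1=-1/16, c2=1)
[Gauss-Seidel] macro 7: S0 reads c0=-1/32 → after 1×micro: -1/64; S1 reads c0=-1/64 → after 2×micro: -1/32; S2 reads c0=-1/64 → after 1×micro: 1 ⇒ (c0=-1/64, c1=-1/32, c2=1)
[Gauss-Seidel] macro 8: S0 reads c0=-1/64 → after 1×micro: -1/128; S1 reads c0=-1/128 → after 2×micro: -1/64; S2 reads c0=-1/128 → after 1×micro: 1 ⇒ (c0=-1/128, c1=-1/64, c2=1)

first divergence at macro-step: 1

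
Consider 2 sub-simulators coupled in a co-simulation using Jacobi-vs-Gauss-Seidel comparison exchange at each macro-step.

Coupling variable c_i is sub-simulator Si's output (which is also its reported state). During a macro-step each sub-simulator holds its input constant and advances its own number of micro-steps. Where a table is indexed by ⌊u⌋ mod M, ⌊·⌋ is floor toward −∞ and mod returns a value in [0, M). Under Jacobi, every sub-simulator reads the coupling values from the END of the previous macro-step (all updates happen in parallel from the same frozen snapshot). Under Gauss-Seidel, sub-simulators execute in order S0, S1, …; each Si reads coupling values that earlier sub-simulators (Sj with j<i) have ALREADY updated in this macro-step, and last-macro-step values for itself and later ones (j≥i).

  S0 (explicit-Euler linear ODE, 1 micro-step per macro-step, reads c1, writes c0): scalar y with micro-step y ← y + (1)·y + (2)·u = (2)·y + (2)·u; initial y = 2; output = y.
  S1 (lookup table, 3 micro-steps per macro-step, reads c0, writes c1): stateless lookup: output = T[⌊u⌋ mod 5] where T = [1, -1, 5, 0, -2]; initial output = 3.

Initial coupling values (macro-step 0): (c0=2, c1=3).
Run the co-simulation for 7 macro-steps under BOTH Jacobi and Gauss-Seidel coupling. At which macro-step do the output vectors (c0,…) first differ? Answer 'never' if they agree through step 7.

first divergence at macro-step: 1

[Jacobi] macro 1: S0 reads c1=3 → after 1×micro: 10; S1 reads c0=2 → after 3×micro: 5 ⇒ (c0=10, c1=5)
[Jacobi] macro 2: S0 reads c1=5 → after 1×micro: 30; S1 reads c0=10 → after 3×micro: 1 ⇒ (c0=30, c1=1)
[Jacobi] macro 3: S0 reads c1=1 → after 1×micro: 62; S1 reads c0=30 → after 3×micro: 1 ⇒ (c0=62, c1=1)
[Jacobi] macro 4: S0 reads c1=1 → after 1×micro: 126; S1 reads c0=62 → after 3×micro: 5 ⇒ (c0=126, c1=5)
[Jacobi] macro 5: S0 reads c1=5 → after 1×micro: 262; S1 reads c0=126 → after 3×micro: -1 ⇒ (c0=262, c1=-1)
[Jacobi] macro 6: S0 reads c1=-1 → after 1×micro: 522; S1 reads c0=262 → after 3×micro: 5 ⇒ (c0=522, c1=5)
[Jacobi] macro 7: S0 reads c1=5 → after 1×micro: 1054; S1 reads c0=522 → after 3×micro: 5 ⇒ (c0=1054, c1=5)
[Gauss-Seidel] macro 1: S0 reads c1=3 → after 1×micro: 10; S1 reads c0=10 → after 3×micro: 1 ⇒ (c0=10, c1=1)
[Gauss-Seidel] macro 2: S0 reads c1=1 → after 1×micro: 22; S1 reads c0=22 → after 3×micro: 5 ⇒ (c0=22, c1=5)
[Gauss-Seidel] macro 3: S0 reads c1=5 → after 1×micro: 54; S1 reads c0=54 → after 3×micro: -2 ⇒ (c0=54, c1=-2)
[Gauss-Seidel] macro 4: S0 reads c1=-2 → after 1×micro: 104; S1 reads c0=104 → after 3×micro: -2 ⇒ (c0=104, c1=-2)
[Gauss-Seidel] macro 5: S0 reads c1=-2 → after 1×micro: 204; S1 reads c0=204 → after 3×micro: -2 ⇒ (c0=204, c1=-2)
[Gauss-Seidel] macro 6: S0 reads c1=-2 → after 1×micro: 404; S1 reads c0=404 → after 3×micro: -2 ⇒ (c0=404, c1=-2)
[Gauss-Seidel] macro 7: S0 reads c1=-2 → after 1×micro: 804; S1 reads c0=804 → after 3×micro: -2 ⇒ (c0=804, c1=-2)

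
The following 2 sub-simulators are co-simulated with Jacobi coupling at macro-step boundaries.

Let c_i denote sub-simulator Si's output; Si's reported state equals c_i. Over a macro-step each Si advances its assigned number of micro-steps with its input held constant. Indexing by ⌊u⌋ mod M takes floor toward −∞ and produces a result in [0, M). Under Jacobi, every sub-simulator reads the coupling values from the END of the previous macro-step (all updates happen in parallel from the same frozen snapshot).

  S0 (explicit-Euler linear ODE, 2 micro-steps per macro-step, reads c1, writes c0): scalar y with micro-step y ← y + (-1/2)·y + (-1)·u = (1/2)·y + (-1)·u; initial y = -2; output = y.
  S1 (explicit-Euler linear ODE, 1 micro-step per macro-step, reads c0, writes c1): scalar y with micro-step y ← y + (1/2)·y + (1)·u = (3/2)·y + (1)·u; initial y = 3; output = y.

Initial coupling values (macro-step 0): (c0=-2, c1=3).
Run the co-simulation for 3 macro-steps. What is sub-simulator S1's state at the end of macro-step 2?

S1 state at macro-step 2 = -5/4

macro 1: S0 reads c1=3 → after 2×micro: -5; S1 reads c0=-2 → after 1×micro: 5/2 ⇒ (c0=-5, c1=5/2)
macro 2: S0 reads c1=5/2 → after 2×micro: -5; S1 reads c0=-5 → after 1×micro: -5/4 ⇒ (c0=-5, c1=-5/4)
macro 3: S0 reads c1=-5/4 → after 2×micro: 5/8; S1 reads c0=-5 → after 1×micro: -55/8 ⇒ (c0=5/8, c1=-55/8)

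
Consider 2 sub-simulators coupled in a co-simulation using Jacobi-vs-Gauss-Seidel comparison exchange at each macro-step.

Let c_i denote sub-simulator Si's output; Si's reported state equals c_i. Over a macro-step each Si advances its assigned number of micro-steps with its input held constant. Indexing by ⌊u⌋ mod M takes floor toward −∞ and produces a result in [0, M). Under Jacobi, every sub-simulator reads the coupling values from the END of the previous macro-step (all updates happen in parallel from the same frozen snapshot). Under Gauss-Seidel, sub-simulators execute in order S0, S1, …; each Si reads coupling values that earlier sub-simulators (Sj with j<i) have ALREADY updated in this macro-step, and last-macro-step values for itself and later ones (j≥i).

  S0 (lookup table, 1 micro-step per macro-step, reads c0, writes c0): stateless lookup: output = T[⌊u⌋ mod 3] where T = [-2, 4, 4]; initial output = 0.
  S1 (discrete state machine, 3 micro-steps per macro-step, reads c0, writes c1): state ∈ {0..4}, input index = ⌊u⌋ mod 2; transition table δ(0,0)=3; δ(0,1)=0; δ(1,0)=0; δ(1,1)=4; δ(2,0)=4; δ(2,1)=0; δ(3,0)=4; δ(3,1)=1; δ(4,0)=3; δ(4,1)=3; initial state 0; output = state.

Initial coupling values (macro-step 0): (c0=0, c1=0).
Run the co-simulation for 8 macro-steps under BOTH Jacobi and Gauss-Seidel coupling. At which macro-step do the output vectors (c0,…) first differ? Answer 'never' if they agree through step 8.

first divergence at macro-step: never

[Jacobi] macro 1: S0 reads c0=0 → after 1×micro: -2; S1 reads c0=0 → after 3×micro: 3 ⇒ (c0=-2, c1=3)
[Jacobi] macro 2: S0 reads c0=-2 → after 1×micro: 4; S1 reads c0=-2 → after 3×micro: 4 ⇒ (c0=4, c1=4)
[Jacobi] macro 3: S0 reads c0=4 → after 1×micro: 4; S1 reads c0=4 → after 3×micro: 3 ⇒ (c0=4, c1=3)
[Jacobi] macro 4: S0 reads c0=4 → after 1×micro: 4; S1 reads c0=4 → after 3×micro: 4 ⇒ (c0=4, c1=4)
[Jacobi] macro 5: S0 reads c0=4 → after 1×micro: 4; S1 reads c0=4 → after 3×micro: 3 ⇒ (c0=4, c1=3)
[Jacobi] macro 6: S0 reads c0=4 → after 1×micro: 4; S1 reads c0=4 → after 3×micro: 4 ⇒ (c0=4, c1=4)
[Jacobi] macro 7: S0 reads c0=4 → after 1×micro: 4; S1 reads c0=4 → after 3×micro: 3 ⇒ (c0=4, c1=3)
[Jacobi] macro 8: S0 reads c0=4 → after 1×micro: 4; S1 reads c0=4 → after 3×micro: 4 ⇒ (c0=4, c1=4)
[Gauss-Seidel] macro 1: S0 reads c0=0 → after 1×micro: -2; S1 reads c0=-2 → after 3×micro: 3 ⇒ (c0=-2, c1=3)
[Gauss-Seidel] macro 2: S0 reads c0=-2 → after 1×micro: 4; S1 reads c0=4 → after 3×micro: 4 ⇒ (c0=4, c1=4)
[Gauss-Seidel] macro 3: S0 reads c0=4 → after 1×micro: 4; S1 reads c0=4 → after 3×micro: 3 ⇒ (c0=4, c1=3)
[Gauss-Seidel] macro 4: S0 reads c0=4 → after 1×micro: 4; S1 reads c0=4 → after 3×micro: 4 ⇒ (c0=4, c1=4)
[Gauss-Seidel] macro 5: S0 reads c0=4 → after 1×micro: 4; S1 reads c0=4 → after 3×micro: 3 ⇒ (c0=4, c1=3)
[Gauss-Seidel] macro 6: S0 reads c0=4 → after 1×micro: 4; S1 reads c0=4 → after 3×micro: 4 ⇒ (c0=4, c1=4)
[Gauss-Seidel] macro 7: S0 reads c0=4 → after 1×micro: 4; S1 reads c0=4 → after 3×micro: 3 ⇒ (c0=4, c1=3)
[Gauss-Seidel] macro 8: S0 reads c0=4 → after 1×micro: 4; S1 reads c0=4 → after 3×micro: 4 ⇒ (c0=4, c1=4)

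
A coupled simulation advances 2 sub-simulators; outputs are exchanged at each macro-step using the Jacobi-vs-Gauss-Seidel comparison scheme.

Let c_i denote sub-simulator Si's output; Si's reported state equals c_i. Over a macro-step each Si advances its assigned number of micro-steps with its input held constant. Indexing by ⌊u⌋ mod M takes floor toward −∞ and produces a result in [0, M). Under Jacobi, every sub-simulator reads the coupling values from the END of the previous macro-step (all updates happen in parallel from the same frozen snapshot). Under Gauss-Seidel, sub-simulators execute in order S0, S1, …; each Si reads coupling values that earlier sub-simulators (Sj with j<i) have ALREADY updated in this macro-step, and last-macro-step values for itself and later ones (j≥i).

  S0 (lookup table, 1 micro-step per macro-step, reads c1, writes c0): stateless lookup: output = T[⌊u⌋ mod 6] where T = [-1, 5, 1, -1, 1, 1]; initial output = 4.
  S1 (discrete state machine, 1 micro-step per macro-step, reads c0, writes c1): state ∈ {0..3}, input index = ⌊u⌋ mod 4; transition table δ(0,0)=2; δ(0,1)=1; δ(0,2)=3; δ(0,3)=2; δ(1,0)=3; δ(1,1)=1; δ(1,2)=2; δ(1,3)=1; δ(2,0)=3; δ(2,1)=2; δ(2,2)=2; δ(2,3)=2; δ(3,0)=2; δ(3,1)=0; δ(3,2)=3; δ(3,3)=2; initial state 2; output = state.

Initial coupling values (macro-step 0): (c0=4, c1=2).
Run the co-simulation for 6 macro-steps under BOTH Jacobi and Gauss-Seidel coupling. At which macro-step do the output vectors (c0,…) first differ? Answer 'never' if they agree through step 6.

[Jacobi] macro 1: S0 reads c1=2 → after 1×micro: 1; S1 reads c0=4 → after 1×micro: 3 ⇒ (c0=1, c1=3)
[Jacobi] macro 2: S0 reads c1=3 → after 1×micro: -1; S1 reads c0=1 → after 1×micro: 0 ⇒ (c0=-1, c1=0)
[Jacobi] macro 3: S0 reads c1=0 → after 1×micro: -1; S1 reads c0=-1 → after 1×micro: 2 ⇒ (c0=-1, c1=2)
[Jacobi] macro 4: S0 reads c1=2 → after 1×micro: 1; S1 reads c0=-1 → after 1×micro: 2 ⇒ (c0=1, c1=2)
[Jacobi] macro 5: S0 reads c1=2 → after 1×micro: 1; S1 reads c0=1 → after 1×micro: 2 ⇒ (c0=1, c1=2)
[Jacobi] macro 6: S0 reads c1=2 → after 1×micro: 1; S1 reads c0=1 → after 1×micro: 2 ⇒ (c0=1, c1=2)
[Gauss-Seidel] macro 1: S0 reads c1=2 → after 1×micro: 1; S1 reads c0=1 → after 1×micro: 2 ⇒ (c0=1, c1=2)
[Gauss-Seidel] macro 2: S0 reads c1=2 → after 1×micro: 1; S1 reads c0=1 → after 1×micro: 2 ⇒ (c0=1, c1=2)
[Gauss-Seidel] macro 3: S0 reads c1=2 → after 1×micro: 1; S1 reads c0=1 → after 1×micro: 2 ⇒ (c0=1, c1=2)
[Gauss-Seidel] macro 4: S0 reads c1=2 → after 1×micro: 1; S1 reads c0=1 → after 1×micro: 2 ⇒ (c0=1, c1=2)
[Gauss-Seidel] macro 5: S0 reads c1=2 → after 1×micro: 1; S1 reads c0=1 → after 1×micro: 2 ⇒ (c0=1, c1=2)
[Gauss-Seidel] macro 6: S0 reads c1=2 → after 1×micro: 1; S1 reads c0=1 → after 1×micro: 2 ⇒ (c0=1, c1=2)

first divergence at macro-step: 1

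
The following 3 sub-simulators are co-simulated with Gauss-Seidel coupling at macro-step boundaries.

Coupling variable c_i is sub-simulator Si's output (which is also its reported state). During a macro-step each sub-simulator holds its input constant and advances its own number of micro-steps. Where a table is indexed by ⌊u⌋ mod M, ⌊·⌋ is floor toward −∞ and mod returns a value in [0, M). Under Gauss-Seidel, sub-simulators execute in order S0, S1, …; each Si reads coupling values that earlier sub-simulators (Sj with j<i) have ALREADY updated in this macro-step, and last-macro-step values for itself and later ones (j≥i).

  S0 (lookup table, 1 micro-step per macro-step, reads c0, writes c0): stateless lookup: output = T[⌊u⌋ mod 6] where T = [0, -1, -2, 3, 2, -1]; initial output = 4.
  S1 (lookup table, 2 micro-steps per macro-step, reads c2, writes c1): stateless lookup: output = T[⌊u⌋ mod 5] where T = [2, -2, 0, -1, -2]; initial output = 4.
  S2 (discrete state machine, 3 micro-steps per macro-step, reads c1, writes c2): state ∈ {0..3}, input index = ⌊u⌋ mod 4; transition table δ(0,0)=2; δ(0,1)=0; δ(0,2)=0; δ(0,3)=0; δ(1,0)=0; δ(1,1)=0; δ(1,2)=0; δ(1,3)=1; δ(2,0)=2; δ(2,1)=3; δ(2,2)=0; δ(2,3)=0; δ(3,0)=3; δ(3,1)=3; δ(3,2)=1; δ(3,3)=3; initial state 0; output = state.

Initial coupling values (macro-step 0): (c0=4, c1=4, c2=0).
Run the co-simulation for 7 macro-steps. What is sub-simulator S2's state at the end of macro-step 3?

macro 1: S0 reads c0=4 → after 1×micro: 2; S1 reads c2=0 → after 2×micro: 2; S2 reads c1=2 → after 3×micro: 0 ⇒ (c0=2, c1=2, c2=0)
macro 2: S0 reads c0=2 → after 1×micro: -2; S1 reads c2=0 → after 2×micro: 2; S2 reads c1=2 → after 3×micro: 0 ⇒ (c0=-2, c1=2, c2=0)
macro 3: S0 reads c0=-2 → after 1×micro: 2; S1 reads c2=0 → after 2×micro: 2; S2 reads c1=2 → after 3×micro: 0 ⇒ (c0=2, c1=2, c2=0)
macro 4: S0 reads c0=2 → after 1×micro: -2; S1 reads c2=0 → after 2×micro: 2; S2 reads c1=2 → after 3×micro: 0 ⇒ (c0=-2, c1=2, c2=0)
macro 5: S0 reads c0=-2 → after 1×micro: 2; S1 reads c2=0 → after 2×micro: 2; S2 reads c1=2 → after 3×micro: 0 ⇒ (c0=2, c1=2, c2=0)
macro 6: S0 reads c0=2 → after 1×micro: -2; S1 reads c2=0 → after 2×micro: 2; S2 reads c1=2 → after 3×micro: 0 ⇒ (c0=-2, c1=2, c2=0)
macro 7: S0 reads c0=-2 → after 1×micro: 2; S1 reads c2=0 → after 2×micro: 2; S2 reads c1=2 → after 3×micro: 0 ⇒ (c0=2, c1=2, c2=0)

S2 state at macro-step 3 = 0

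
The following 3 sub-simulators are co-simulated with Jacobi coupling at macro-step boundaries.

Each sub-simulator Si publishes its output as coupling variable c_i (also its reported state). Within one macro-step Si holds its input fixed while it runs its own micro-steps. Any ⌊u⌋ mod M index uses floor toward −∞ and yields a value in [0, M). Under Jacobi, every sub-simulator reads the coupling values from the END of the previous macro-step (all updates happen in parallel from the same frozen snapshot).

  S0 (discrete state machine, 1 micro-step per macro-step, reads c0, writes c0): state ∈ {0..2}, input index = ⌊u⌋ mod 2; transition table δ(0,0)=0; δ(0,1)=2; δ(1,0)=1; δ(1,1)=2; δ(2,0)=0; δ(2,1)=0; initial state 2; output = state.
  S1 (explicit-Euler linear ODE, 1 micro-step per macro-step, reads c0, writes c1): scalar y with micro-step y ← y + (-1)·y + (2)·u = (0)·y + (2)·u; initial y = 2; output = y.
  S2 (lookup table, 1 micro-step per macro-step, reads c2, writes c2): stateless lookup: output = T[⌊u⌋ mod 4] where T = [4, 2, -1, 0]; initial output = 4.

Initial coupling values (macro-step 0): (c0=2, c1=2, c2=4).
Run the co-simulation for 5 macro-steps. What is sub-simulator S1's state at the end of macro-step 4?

S1 state at macro-step 4 = 0

macro 1: S0 reads c0=2 → after 1×micro: 0; S1 reads c0=2 → after 1×micro: 4; S2 reads c2=4 → after 1×micro: 4 ⇒ (c0=0, c1=4, c2=4)
macro 2: S0 reads c0=0 → after 1×micro: 0; S1 reads c0=0 → after 1×micro: 0; S2 reads c2=4 → after 1×micro: 4 ⇒ (c0=0, c1=0, c2=4)
macro 3: S0 reads c0=0 → after 1×micro: 0; S1 reads c0=0 → after 1×micro: 0; S2 reads c2=4 → after 1×micro: 4 ⇒ (c0=0, c1=0, c2=4)
macro 4: S0 reads c0=0 → after 1×micro: 0; S1 reads c0=0 → after 1×micro: 0; S2 reads c2=4 → after 1×micro: 4 ⇒ (c0=0, c1=0, c2=4)
macro 5: S0 reads c0=0 → after 1×micro: 0; S1 reads c0=0 → after 1×micro: 0; S2 reads c2=4 → after 1×micro: 4 ⇒ (c0=0, c1=0, c2=4)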